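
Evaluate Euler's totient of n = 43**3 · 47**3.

7891140012

φ(43^3) = 43^3 − 43^2 = 79507 − 1849 = 77658.
φ(47^3) = 47^2·(47−1) = 2209·46 = 101614.
φ(8254655261) = 77658 × 101614 = 7891140012.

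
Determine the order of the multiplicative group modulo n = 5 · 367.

φ(5) = 5 − 1 = 4.
φ(367) = 367 − 1 = 366.
Multiply: 4 · 366 = 1464.

1464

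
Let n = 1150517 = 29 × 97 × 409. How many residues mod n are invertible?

φ(29) = 29 − 1 = 28.
φ(97) = 97 − 1 = 96.
φ(409) = 409 − 1 = 408.
Since φ is multiplicative, φ(1150517) = 28 · 96 · 408 = 1096704.

1096704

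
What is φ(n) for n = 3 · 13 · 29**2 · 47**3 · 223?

φ(759379798671) = 759379798671 · (1 − 1/3) · (1 − 1/13) · (1 − 1/29) · (1 − 1/47) · (1 − 1/223)
       = 759379798671 · 6862464/11854011 = 439616306304.

439616306304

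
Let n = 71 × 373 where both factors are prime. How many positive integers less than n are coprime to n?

26040

φ(n) = (p − 1)(q − 1) = (71−1)(373−1) = 70·372 = 26040.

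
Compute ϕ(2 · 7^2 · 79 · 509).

1664208

φ(3940678) = 3940678 · (1 − 1/2) · (1 − 1/7) · (1 − 1/79) · (1 − 1/509)
       = 3940678 · 237744/562954 = 1664208.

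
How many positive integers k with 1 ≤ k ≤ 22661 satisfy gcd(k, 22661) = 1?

20160

First factor: 22661 = 17 · 31 · 43.
φ(22661) = 22661 · (1 − 1/17) · (1 − 1/31) · (1 − 1/43)
       = 22661 · 20160/22661 = 20160.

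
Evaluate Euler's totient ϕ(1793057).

1397088

Factor 1793057: 1793057 = 7^2 * 23 * 37 * 43.
φ(1793057) = 1793057 · (1 − 1/7) · (1 − 1/23) · (1 − 1/37) · (1 − 1/43)
       = 1793057 · 199584/256151 = 1397088.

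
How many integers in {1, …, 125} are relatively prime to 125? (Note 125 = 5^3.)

φ(125) = 125 · (1 − 1/5)
       = 125 · 4/5 = 100.

100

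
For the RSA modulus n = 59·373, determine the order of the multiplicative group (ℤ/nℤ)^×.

21576

φ(59) = 59 − 1 = 58.
φ(373) = 373 − 1 = 372.
φ(22007) = 58 × 372 = 21576.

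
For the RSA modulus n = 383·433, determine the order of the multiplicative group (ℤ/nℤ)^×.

165024

For distinct primes, φ(pq) = (p−1)(q−1) = 382 × 432 = 165024.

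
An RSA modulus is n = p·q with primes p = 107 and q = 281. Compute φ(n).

29680

φ(30067) = 30067 · (1 − 1/107) · (1 − 1/281)
       = 30067 · 29680/30067 = 29680.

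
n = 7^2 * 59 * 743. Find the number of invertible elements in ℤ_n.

φ(7^2) = 7^2 − 7^1 = 49 − 7 = 42.
φ(59) = 59 − 1 = 58.
φ(743) = 743 − 1 = 742.
φ(2148013) = 42 × 58 × 742 = 1807512.

1807512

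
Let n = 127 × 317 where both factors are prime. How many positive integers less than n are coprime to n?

φ(127) = 127 − 1 = 126.
φ(317) = 317 − 1 = 316.
Since φ is multiplicative, φ(40259) = 126 · 316 = 39816.

39816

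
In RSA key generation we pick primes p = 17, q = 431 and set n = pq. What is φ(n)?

6880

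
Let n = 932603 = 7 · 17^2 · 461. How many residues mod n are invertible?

φ(932603) = 932603 · (1 − 1/7) · (1 − 1/17) · (1 − 1/461)
       = 932603 · 44160/54859 = 750720.

750720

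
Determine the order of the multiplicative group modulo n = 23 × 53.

1144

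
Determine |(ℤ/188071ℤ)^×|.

152064

Factor 188071: 188071 = 13 * 17 * 23 * 37.
φ(13) = 13 − 1 = 12.
φ(17) = 17 − 1 = 16.
φ(23) = 23 − 1 = 22.
φ(37) = 37 − 1 = 36.
φ(188071) = 12 × 16 × 22 × 36 = 152064.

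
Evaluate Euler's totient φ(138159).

Prime factorization: 138159 = 3^3 * 7 * 17 * 43.
φ(3^3) = 3^2·(3−1) = 9·2 = 18.
φ(7) = 7 − 1 = 6.
φ(17) = 17 − 1 = 16.
φ(43) = 43 − 1 = 42.
Multiply: 18 · 6 · 16 · 42 = 72576.

72576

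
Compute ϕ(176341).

176341 = 11 · 17 · 23 · 41.
φ(176341) = 176341 · (1 − 1/11) · (1 − 1/17) · (1 − 1/23) · (1 − 1/41)
       = 176341 · 140800/176341 = 140800.

140800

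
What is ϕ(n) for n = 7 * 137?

φ(959) = 959 · (1 − 1/7) · (1 − 1/137)
       = 959 · 816/959 = 816.

816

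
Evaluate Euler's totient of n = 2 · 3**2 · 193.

φ(2) = 2 − 1 = 1.
φ(3^2) = 3^1·(3−1) = 3·2 = 6.
φ(193) = 193 − 1 = 192.
φ(3474) = 1 × 6 × 192 = 1152.

1152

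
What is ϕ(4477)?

First factor: 4477 = 11^2 × 37.
φ(4477) = 4477 · (1 − 1/11) · (1 − 1/37)
       = 4477 · 360/407 = 3960.

3960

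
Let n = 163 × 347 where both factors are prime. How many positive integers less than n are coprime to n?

56052

For distinct primes, φ(pq) = (p−1)(q−1) = 162 × 346 = 56052.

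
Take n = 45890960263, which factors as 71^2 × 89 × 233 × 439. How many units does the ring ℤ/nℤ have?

44442773760

φ(45890960263) = 45890960263 · (1 − 1/71) · (1 − 1/89) · (1 − 1/233) · (1 − 1/439)
       = 45890960263 · 625954560/646351553 = 44442773760.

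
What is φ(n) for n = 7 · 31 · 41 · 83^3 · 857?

3481579353600

φ(7) = 7 − 1 = 6.
φ(31) = 31 − 1 = 30.
φ(41) = 41 − 1 = 40.
φ(83^3) = 83^2·(83−1) = 6889·82 = 564898.
φ(857) = 857 − 1 = 856.
φ(4359720920723) = 6 × 30 × 40 × 564898 × 856 = 3481579353600.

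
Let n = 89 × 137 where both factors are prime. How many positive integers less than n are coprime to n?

11968

φ(12193) = 12193 · (1 − 1/89) · (1 − 1/137)
       = 12193 · 11968/12193 = 11968.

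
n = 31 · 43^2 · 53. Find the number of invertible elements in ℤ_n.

φ(3037907) = 3037907 · (1 − 1/31) · (1 − 1/43) · (1 − 1/53)
       = 3037907 · 65520/70649 = 2817360.

2817360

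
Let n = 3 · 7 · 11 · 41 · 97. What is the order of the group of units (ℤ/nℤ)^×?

φ(918687) = 918687 · (1 − 1/3) · (1 − 1/7) · (1 − 1/11) · (1 − 1/41) · (1 − 1/97)
       = 918687 · 460800/918687 = 460800.

460800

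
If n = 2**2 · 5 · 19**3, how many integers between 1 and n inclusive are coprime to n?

51984

φ(137180) = 137180 · (1 − 1/2) · (1 − 1/5) · (1 − 1/19)
       = 137180 · 72/190 = 51984.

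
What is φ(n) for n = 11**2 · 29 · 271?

831600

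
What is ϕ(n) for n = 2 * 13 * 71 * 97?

φ(179062) = 179062 · (1 − 1/2) · (1 − 1/13) · (1 − 1/71) · (1 − 1/97)
       = 179062 · 80640/179062 = 80640.

80640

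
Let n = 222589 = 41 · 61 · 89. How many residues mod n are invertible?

φ(222589) = 222589 · (1 − 1/41) · (1 − 1/61) · (1 − 1/89)
       = 222589 · 211200/222589 = 211200.

211200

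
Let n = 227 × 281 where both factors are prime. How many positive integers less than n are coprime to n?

63280

φ(63787) = 63787 · (1 − 1/227) · (1 − 1/281)
       = 63787 · 63280/63787 = 63280.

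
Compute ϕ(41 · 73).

φ(2993) = 2993 · (1 − 1/41) · (1 − 1/73)
       = 2993 · 2880/2993 = 2880.

2880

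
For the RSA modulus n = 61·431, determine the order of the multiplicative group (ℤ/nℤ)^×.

For distinct primes, φ(pq) = (p−1)(q−1) = 60 × 430 = 25800.

25800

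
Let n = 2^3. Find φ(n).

4

φ(8) = 8 · (1 − 1/2)
       = 8 · 1/2 = 4.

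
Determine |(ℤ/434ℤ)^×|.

180

434 = 2 · 7 · 31.
φ(434) = 434 · (1 − 1/2) · (1 − 1/7) · (1 − 1/31)
       = 434 · 180/434 = 180.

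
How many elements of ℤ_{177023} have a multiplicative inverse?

Factor 177023: 177023 = 7 · 11**3 · 19.
φ(177023) = 177023 · (1 − 1/7) · (1 − 1/11) · (1 − 1/19)
       = 177023 · 1080/1463 = 130680.

130680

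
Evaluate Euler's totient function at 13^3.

2028

φ(2197) = 2197 · (1 − 1/13)
       = 2197 · 12/13 = 2028.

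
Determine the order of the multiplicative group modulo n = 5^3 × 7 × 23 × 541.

7128000

φ(10887625) = 10887625 · (1 − 1/5) · (1 − 1/7) · (1 − 1/23) · (1 − 1/541)
       = 10887625 · 285120/435505 = 7128000.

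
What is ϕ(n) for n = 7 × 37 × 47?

9936

φ(7) = 7 − 1 = 6.
φ(37) = 37 − 1 = 36.
φ(47) = 47 − 1 = 46.
φ(12173) = 6 × 36 × 46 = 9936.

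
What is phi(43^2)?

φ(1849) = 1849 · (1 − 1/43)
       = 1849 · 42/43 = 1806.

1806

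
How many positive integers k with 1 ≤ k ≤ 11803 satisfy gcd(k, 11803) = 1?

10080

11803 = 11 * 29 * 37.
φ(11) = 11 − 1 = 10.
φ(29) = 29 − 1 = 28.
φ(37) = 37 − 1 = 36.
φ(11803) = 10 × 28 × 36 = 10080.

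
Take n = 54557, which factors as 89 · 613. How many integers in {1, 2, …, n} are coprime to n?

φ(54557) = 54557 · (1 − 1/89) · (1 − 1/613)
       = 54557 · 53856/54557 = 53856.

53856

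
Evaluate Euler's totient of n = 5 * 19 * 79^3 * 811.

28390059360

φ(5) = 5 − 1 = 4.
φ(19) = 19 − 1 = 18.
φ(79^3) = 79^3 − 79^2 = 493039 − 6241 = 486798.
φ(811) = 811 − 1 = 810.
Multiply: 4 · 18 · 486798 · 810 = 28390059360.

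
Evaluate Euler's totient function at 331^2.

φ(331^2) = 331^2 − 331^1 = 109561 − 331 = 109230.

109230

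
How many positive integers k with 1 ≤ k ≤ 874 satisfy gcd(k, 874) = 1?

396

874 = 2 · 19 · 23.
φ(2) = 2 − 1 = 1.
φ(19) = 19 − 1 = 18.
φ(23) = 23 − 1 = 22.
Multiply: 1 · 18 · 22 = 396.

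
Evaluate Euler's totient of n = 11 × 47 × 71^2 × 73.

φ(190252381) = 190252381 · (1 − 1/11) · (1 − 1/47) · (1 − 1/71) · (1 − 1/73)
       = 190252381 · 2318400/2679611 = 164606400.

164606400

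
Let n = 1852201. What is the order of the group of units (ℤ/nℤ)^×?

First factor: 1852201 = 13 × 17^3 × 29.
φ(13) = 13 − 1 = 12.
φ(17^3) = 17^2·(17−1) = 289·16 = 4624.
φ(29) = 29 − 1 = 28.
Since φ is multiplicative, φ(1852201) = 12 · 4624 · 28 = 1553664.

1553664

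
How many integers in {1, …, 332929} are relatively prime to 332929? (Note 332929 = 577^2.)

φ(332929) = 332929 · (1 − 1/577)
       = 332929 · 576/577 = 332352.

332352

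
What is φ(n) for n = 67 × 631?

φ(42277) = 42277 · (1 − 1/67) · (1 − 1/631)
       = 42277 · 41580/42277 = 41580.

41580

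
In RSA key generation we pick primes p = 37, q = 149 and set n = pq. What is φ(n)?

5328

φ(5513) = 5513 · (1 − 1/37) · (1 − 1/149)
       = 5513 · 5328/5513 = 5328.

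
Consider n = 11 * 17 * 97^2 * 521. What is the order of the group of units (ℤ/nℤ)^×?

φ(11) = 11 − 1 = 10.
φ(17) = 17 − 1 = 16.
φ(97^2) = 97^2 − 97^1 = 9409 − 97 = 9312.
φ(521) = 521 − 1 = 520.
Multiply: 10 · 16 · 9312 · 520 = 774758400.

774758400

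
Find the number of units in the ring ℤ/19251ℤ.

First factor: 19251 = 3**3 · 23 · 31.
φ(19251) = 19251 · (1 − 1/3) · (1 − 1/23) · (1 − 1/31)
       = 19251 · 1320/2139 = 11880.

11880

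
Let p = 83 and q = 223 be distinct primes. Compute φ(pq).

18204

For distinct primes, φ(pq) = (p−1)(q−1) = 82 × 222 = 18204.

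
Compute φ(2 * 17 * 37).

φ(1258) = 1258 · (1 − 1/2) · (1 − 1/17) · (1 − 1/37)
       = 1258 · 576/1258 = 576.

576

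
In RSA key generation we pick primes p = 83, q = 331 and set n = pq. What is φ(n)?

27060

For distinct primes, φ(pq) = (p−1)(q−1) = 82 × 330 = 27060.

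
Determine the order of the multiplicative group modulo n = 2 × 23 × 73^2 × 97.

φ(23777998) = 23777998 · (1 − 1/2) · (1 − 1/23) · (1 − 1/73) · (1 − 1/97)
       = 23777998 · 152064/325726 = 11100672.

11100672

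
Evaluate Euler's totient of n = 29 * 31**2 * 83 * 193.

409973760

φ(446433511) = 446433511 · (1 − 1/29) · (1 − 1/31) · (1 − 1/83) · (1 − 1/193)
       = 446433511 · 13224960/14401081 = 409973760.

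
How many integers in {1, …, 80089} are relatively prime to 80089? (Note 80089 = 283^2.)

φ(80089) = 80089 · (1 − 1/283)
       = 80089 · 282/283 = 79806.

79806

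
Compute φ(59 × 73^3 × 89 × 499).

975255088896

φ(59) = 59 − 1 = 58.
φ(73^3) = 73^2·(73−1) = 5329·72 = 383688.
φ(89) = 89 − 1 = 88.
φ(499) = 499 − 1 = 498.
φ(1019321405233) = 58 × 383688 × 88 × 498 = 975255088896.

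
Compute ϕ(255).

128

Prime factorization: 255 = 3 × 5 × 17.
φ(255) = 255 · (1 − 1/3) · (1 − 1/5) · (1 − 1/17)
       = 255 · 128/255 = 128.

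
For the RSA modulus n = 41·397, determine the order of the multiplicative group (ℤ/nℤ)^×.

15840

φ(16277) = 16277 · (1 − 1/41) · (1 − 1/397)
       = 16277 · 15840/16277 = 15840.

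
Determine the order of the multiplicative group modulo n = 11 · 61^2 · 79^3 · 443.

7875028605600

φ(11) = 11 − 1 = 10.
φ(61^2) = 61^1·(61−1) = 61·60 = 3660.
φ(79^3) = 79^2·(79−1) = 6241·78 = 486798.
φ(443) = 443 − 1 = 442.
φ(8939996633887) = 10 × 3660 × 486798 × 442 = 7875028605600.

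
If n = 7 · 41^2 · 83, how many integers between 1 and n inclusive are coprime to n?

φ(7) = 7 − 1 = 6.
φ(41^2) = 41^1·(41−1) = 41·40 = 1640.
φ(83) = 83 − 1 = 82.
Since φ is multiplicative, φ(976661) = 6 · 1640 · 82 = 806880.

806880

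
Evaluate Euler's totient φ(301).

301 = 7 * 43.
φ(7) = 7 − 1 = 6.
φ(43) = 43 − 1 = 42.
φ(301) = 6 × 42 = 252.

252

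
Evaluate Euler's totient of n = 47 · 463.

21252

φ(21761) = 21761 · (1 − 1/47) · (1 − 1/463)
       = 21761 · 21252/21761 = 21252.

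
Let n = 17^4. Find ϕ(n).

78608

φ(83521) = 83521 · (1 − 1/17)
       = 83521 · 16/17 = 78608.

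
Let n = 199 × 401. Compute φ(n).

79200

φ(79799) = 79799 · (1 − 1/199) · (1 − 1/401)
       = 79799 · 79200/79799 = 79200.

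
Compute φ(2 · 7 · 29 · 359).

φ(145754) = 145754 · (1 − 1/2) · (1 − 1/7) · (1 − 1/29) · (1 − 1/359)
       = 145754 · 60144/145754 = 60144.

60144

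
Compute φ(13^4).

26364

φ(28561) = 28561 · (1 − 1/13)
       = 28561 · 12/13 = 26364.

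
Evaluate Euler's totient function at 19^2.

φ(19^2) = 19^2 − 19^1 = 361 − 19 = 342.

342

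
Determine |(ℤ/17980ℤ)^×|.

Factor 17980: 17980 = 2^2 · 5 · 29 · 31.
φ(17980) = 17980 · (1 − 1/2) · (1 − 1/5) · (1 − 1/29) · (1 − 1/31)
       = 17980 · 3360/8990 = 6720.

6720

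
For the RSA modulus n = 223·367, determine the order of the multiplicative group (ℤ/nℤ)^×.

For distinct primes, φ(pq) = (p−1)(q−1) = 222 × 366 = 81252.

81252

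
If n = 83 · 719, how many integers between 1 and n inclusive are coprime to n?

58876

φ(59677) = 59677 · (1 − 1/83) · (1 − 1/719)
       = 59677 · 58876/59677 = 58876.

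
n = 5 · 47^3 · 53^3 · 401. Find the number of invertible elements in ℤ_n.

23748086003200

φ(5) = 5 − 1 = 4.
φ(47^3) = 47^3 − 47^2 = 103823 − 2209 = 101614.
φ(53^3) = 53^3 − 53^2 = 148877 − 2809 = 146068.
φ(401) = 401 − 1 = 400.
Multiply: 4 · 101614 · 146068 · 400 = 23748086003200.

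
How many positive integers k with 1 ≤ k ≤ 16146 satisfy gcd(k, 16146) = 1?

First factor: 16146 = 2 · 3^3 · 13 · 23.
φ(16146) = 16146 · (1 − 1/2) · (1 − 1/3) · (1 − 1/13) · (1 − 1/23)
       = 16146 · 528/1794 = 4752.

4752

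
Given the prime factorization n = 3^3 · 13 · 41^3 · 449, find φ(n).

φ(3^3) = 3^3 − 3^2 = 27 − 9 = 18.
φ(13) = 13 − 1 = 12.
φ(41^3) = 41^2·(41−1) = 1681·40 = 67240.
φ(449) = 449 − 1 = 448.
φ(10861880679) = 18 × 12 × 67240 × 448 = 6506680320.

6506680320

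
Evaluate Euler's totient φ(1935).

First factor: 1935 = 3**2 · 5 · 43.
φ(1935) = 1935 · (1 − 1/3) · (1 − 1/5) · (1 − 1/43)
       = 1935 · 336/645 = 1008.

1008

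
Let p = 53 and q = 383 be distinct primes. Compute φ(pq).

φ(n) = (p − 1)(q − 1) = (53−1)(383−1) = 52·382 = 19864.

19864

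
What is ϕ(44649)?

26400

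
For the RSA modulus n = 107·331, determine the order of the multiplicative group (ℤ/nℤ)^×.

φ(107) = 107 − 1 = 106.
φ(331) = 331 − 1 = 330.
Multiply: 106 · 330 = 34980.

34980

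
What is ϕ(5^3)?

φ(5^3) = 5^3 − 5^2 = 125 − 25 = 100.

100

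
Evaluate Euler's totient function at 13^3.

φ(13^3) = 13^3 − 13^2 = 2197 − 169 = 2028.

2028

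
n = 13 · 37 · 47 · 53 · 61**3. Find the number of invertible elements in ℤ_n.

230704381440

φ(13) = 13 − 1 = 12.
φ(37) = 37 − 1 = 36.
φ(47) = 47 − 1 = 46.
φ(53) = 53 − 1 = 52.
φ(61^3) = 61^3 − 61^2 = 226981 − 3721 = 223260.
Multiply: 12 · 36 · 46 · 52 · 223260 = 230704381440.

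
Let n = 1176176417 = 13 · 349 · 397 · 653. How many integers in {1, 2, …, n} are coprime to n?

φ(1176176417) = 1176176417 · (1 − 1/13) · (1 − 1/349) · (1 − 1/397) · (1 − 1/653)
       = 1176176417 · 1078209792/1176176417 = 1078209792.

1078209792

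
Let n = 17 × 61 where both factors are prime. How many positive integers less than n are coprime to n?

φ(17) = 17 − 1 = 16.
φ(61) = 61 − 1 = 60.
φ(1037) = 16 × 60 = 960.

960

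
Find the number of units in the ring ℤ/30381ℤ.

17280

30381 = 3 · 13 · 19 · 41.
φ(3) = 3 − 1 = 2.
φ(13) = 13 − 1 = 12.
φ(19) = 19 − 1 = 18.
φ(41) = 41 − 1 = 40.
φ(30381) = 2 × 12 × 18 × 40 = 17280.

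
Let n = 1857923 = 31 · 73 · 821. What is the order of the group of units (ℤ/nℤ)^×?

1771200

φ(31) = 31 − 1 = 30.
φ(73) = 73 − 1 = 72.
φ(821) = 821 − 1 = 820.
Multiply: 30 · 72 · 820 = 1771200.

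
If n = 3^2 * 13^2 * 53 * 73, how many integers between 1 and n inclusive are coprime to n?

φ(3^2) = 3^1·(3−1) = 3·2 = 6.
φ(13^2) = 13^1·(13−1) = 13·12 = 156.
φ(53) = 53 − 1 = 52.
φ(73) = 73 − 1 = 72.
φ(5884749) = 6 × 156 × 52 × 72 = 3504384.

3504384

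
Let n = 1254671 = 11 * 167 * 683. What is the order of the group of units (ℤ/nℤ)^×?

φ(11) = 11 − 1 = 10.
φ(167) = 167 − 1 = 166.
φ(683) = 683 − 1 = 682.
φ(1254671) = 10 × 166 × 682 = 1132120.

1132120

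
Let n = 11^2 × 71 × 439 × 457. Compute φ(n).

1537905600

φ(11^2) = 11^1·(11−1) = 11·10 = 110.
φ(71) = 71 − 1 = 70.
φ(439) = 439 − 1 = 438.
φ(457) = 457 − 1 = 456.
Multiply: 110 · 70 · 438 · 456 = 1537905600.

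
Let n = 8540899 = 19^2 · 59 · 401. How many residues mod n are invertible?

7934400

φ(8540899) = 8540899 · (1 − 1/19) · (1 − 1/59) · (1 − 1/401)
       = 8540899 · 417600/449521 = 7934400.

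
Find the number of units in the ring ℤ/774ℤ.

252

774 = 2 * 3^2 * 43.
φ(2) = 2 − 1 = 1.
φ(3^2) = 3^1·(3−1) = 3·2 = 6.
φ(43) = 43 − 1 = 42.
Since φ is multiplicative, φ(774) = 1 · 6 · 42 = 252.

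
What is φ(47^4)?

φ(4879681) = 4879681 · (1 − 1/47)
       = 4879681 · 46/47 = 4775858.

4775858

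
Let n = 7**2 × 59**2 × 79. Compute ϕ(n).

11210472

φ(13474951) = 13474951 · (1 − 1/7) · (1 − 1/59) · (1 − 1/79)
       = 13474951 · 27144/32627 = 11210472.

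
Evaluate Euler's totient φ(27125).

18000

Factor 27125: 27125 = 5^3 · 7 · 31.
φ(27125) = 27125 · (1 − 1/5) · (1 − 1/7) · (1 − 1/31)
       = 27125 · 720/1085 = 18000.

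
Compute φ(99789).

60480

First factor: 99789 = 3 · 29 · 31 · 37.
φ(3) = 3 − 1 = 2.
φ(29) = 29 − 1 = 28.
φ(31) = 31 − 1 = 30.
φ(37) = 37 − 1 = 36.
Multiply: 2 · 28 · 30 · 36 = 60480.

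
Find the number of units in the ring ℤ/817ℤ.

Factor 817: 817 = 19 × 43.
φ(19) = 19 − 1 = 18.
φ(43) = 43 − 1 = 42.
Multiply: 18 · 42 = 756.

756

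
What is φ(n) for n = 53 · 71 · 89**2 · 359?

φ(53) = 53 − 1 = 52.
φ(71) = 71 − 1 = 70.
φ(89^2) = 89^1·(89−1) = 89·88 = 7832.
φ(359) = 359 − 1 = 358.
φ(10700613557) = 52 × 70 × 7832 × 358 = 10206035840.

10206035840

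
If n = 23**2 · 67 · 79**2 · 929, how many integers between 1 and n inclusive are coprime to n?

φ(23^2) = 23^1·(23−1) = 23·22 = 506.
φ(67) = 67 − 1 = 66.
φ(79^2) = 79^2 − 79^1 = 6241 − 79 = 6162.
φ(929) = 929 − 1 = 928.
φ(205494579827) = 506 × 66 × 6162 × 928 = 190969549056.

190969549056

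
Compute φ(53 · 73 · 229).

853632

φ(886001) = 886001 · (1 − 1/53) · (1 − 1/73) · (1 − 1/229)
       = 886001 · 853632/886001 = 853632.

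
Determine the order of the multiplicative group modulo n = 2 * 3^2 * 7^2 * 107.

26712

φ(2) = 2 − 1 = 1.
φ(3^2) = 3^2 − 3^1 = 9 − 3 = 6.
φ(7^2) = 7^2 − 7^1 = 49 − 7 = 42.
φ(107) = 107 − 1 = 106.
Since φ is multiplicative, φ(94374) = 1 · 6 · 42 · 106 = 26712.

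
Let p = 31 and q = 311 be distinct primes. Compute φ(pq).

9300

φ(9641) = 9641 · (1 − 1/31) · (1 − 1/311)
       = 9641 · 9300/9641 = 9300.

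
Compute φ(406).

168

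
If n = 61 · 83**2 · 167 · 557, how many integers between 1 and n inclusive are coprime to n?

37689994560

φ(61) = 61 − 1 = 60.
φ(83^2) = 83^2 − 83^1 = 6889 − 83 = 6806.
φ(167) = 167 − 1 = 166.
φ(557) = 557 − 1 = 556.
Since φ is multiplicative, φ(39089281351) = 60 · 6806 · 166 · 556 = 37689994560.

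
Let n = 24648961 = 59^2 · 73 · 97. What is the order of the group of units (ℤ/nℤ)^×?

23652864

φ(24648961) = 24648961 · (1 − 1/59) · (1 − 1/73) · (1 − 1/97)
       = 24648961 · 400896/417779 = 23652864.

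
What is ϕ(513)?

513 = 3^3 · 19.
φ(513) = 513 · (1 − 1/3) · (1 − 1/19)
       = 513 · 36/57 = 324.

324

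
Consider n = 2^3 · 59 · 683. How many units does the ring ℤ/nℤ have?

φ(322376) = 322376 · (1 − 1/2) · (1 − 1/59) · (1 − 1/683)
       = 322376 · 39556/80594 = 158224.

158224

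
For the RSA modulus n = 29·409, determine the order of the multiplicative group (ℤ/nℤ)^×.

φ(11861) = 11861 · (1 − 1/29) · (1 − 1/409)
       = 11861 · 11424/11861 = 11424.

11424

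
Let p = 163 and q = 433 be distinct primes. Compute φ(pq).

For distinct primes, φ(pq) = (p−1)(q−1) = 162 × 432 = 69984.

69984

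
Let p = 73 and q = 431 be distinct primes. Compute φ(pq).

φ(pq) = (p−1)(q−1) = 72 · 430 = 30960.

30960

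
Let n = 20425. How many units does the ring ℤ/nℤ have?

Factor 20425: 20425 = 5^2 × 19 × 43.
φ(20425) = 20425 · (1 − 1/5) · (1 − 1/19) · (1 − 1/43)
       = 20425 · 3024/4085 = 15120.

15120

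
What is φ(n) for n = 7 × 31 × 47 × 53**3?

φ(7) = 7 − 1 = 6.
φ(31) = 31 − 1 = 30.
φ(47) = 47 − 1 = 46.
φ(53^3) = 53^3 − 53^2 = 148877 − 2809 = 146068.
Multiply: 6 · 30 · 46 · 146068 = 1209443040.

1209443040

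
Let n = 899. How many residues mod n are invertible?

Factor 899: 899 = 29 × 31.
φ(899) = 899 · (1 − 1/29) · (1 − 1/31)
       = 899 · 840/899 = 840.

840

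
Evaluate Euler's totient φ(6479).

Prime factorization: 6479 = 11 * 19 * 31.
φ(11) = 11 − 1 = 10.
φ(19) = 19 − 1 = 18.
φ(31) = 31 − 1 = 30.
Multiply: 10 · 18 · 30 = 5400.

5400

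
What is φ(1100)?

Prime factorization: 1100 = 2^2 × 5^2 × 11.
φ(1100) = 1100 · (1 − 1/2) · (1 − 1/5) · (1 − 1/11)
       = 1100 · 40/110 = 400.

400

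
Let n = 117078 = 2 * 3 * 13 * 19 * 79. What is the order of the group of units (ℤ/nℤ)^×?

33696

φ(2) = 2 − 1 = 1.
φ(3) = 3 − 1 = 2.
φ(13) = 13 − 1 = 12.
φ(19) = 19 − 1 = 18.
φ(79) = 79 − 1 = 78.
Multiply: 1 · 2 · 12 · 18 · 78 = 33696.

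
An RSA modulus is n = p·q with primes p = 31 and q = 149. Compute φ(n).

φ(n) = (p − 1)(q − 1) = (31−1)(149−1) = 30·148 = 4440.

4440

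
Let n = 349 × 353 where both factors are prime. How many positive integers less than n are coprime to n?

122496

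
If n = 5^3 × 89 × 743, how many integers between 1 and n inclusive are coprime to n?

6529600

φ(5^3) = 5^3 − 5^2 = 125 − 25 = 100.
φ(89) = 89 − 1 = 88.
φ(743) = 743 − 1 = 742.
φ(8265875) = 100 × 88 × 742 = 6529600.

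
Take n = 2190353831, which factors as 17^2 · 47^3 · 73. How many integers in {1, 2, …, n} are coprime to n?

1990008576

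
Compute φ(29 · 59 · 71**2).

8071280

φ(8625151) = 8625151 · (1 − 1/29) · (1 − 1/59) · (1 − 1/71)
       = 8625151 · 113680/121481 = 8071280.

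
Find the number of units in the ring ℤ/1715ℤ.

First factor: 1715 = 5 * 7^3.
φ(1715) = 1715 · (1 − 1/5) · (1 − 1/7)
       = 1715 · 24/35 = 1176.

1176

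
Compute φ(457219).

457219 = 7^3 * 31 * 43.
φ(457219) = 457219 · (1 − 1/7) · (1 − 1/31) · (1 − 1/43)
       = 457219 · 7560/9331 = 370440.

370440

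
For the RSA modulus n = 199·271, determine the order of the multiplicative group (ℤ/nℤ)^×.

53460

φ(pq) = (p−1)(q−1) = 198 · 270 = 53460.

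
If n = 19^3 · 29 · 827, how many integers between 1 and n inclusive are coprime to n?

φ(164499397) = 164499397 · (1 − 1/19) · (1 − 1/29) · (1 − 1/827)
       = 164499397 · 416304/455677 = 150285744.

150285744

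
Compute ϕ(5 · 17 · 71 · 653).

2920960

φ(5) = 5 − 1 = 4.
φ(17) = 17 − 1 = 16.
φ(71) = 71 − 1 = 70.
φ(653) = 653 − 1 = 652.
Since φ is multiplicative, φ(3940855) = 4 · 16 · 70 · 652 = 2920960.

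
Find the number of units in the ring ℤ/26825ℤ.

26825 = 5**2 · 29 · 37.
φ(26825) = 26825 · (1 − 1/5) · (1 − 1/29) · (1 − 1/37)
       = 26825 · 4032/5365 = 20160.

20160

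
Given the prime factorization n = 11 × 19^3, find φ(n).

φ(75449) = 75449 · (1 − 1/11) · (1 − 1/19)
       = 75449 · 180/209 = 64980.

64980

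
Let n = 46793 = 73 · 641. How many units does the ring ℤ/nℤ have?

φ(73) = 73 − 1 = 72.
φ(641) = 641 − 1 = 640.
φ(46793) = 72 × 640 = 46080.

46080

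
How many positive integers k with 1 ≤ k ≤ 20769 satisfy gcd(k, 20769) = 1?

11088

Factor 20769: 20769 = 3 · 7 · 23 · 43.
φ(3) = 3 − 1 = 2.
φ(7) = 7 − 1 = 6.
φ(23) = 23 − 1 = 22.
φ(43) = 43 − 1 = 42.
φ(20769) = 2 × 6 × 22 × 42 = 11088.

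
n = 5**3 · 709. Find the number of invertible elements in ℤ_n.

70800

φ(88625) = 88625 · (1 − 1/5) · (1 − 1/709)
       = 88625 · 2832/3545 = 70800.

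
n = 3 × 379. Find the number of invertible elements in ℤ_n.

φ(1137) = 1137 · (1 − 1/3) · (1 − 1/379)
       = 1137 · 756/1137 = 756.

756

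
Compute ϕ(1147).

1080

Factor 1147: 1147 = 31 × 37.
φ(1147) = 1147 · (1 − 1/31) · (1 − 1/37)
       = 1147 · 1080/1147 = 1080.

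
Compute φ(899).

840

899 = 29 * 31.
φ(29) = 29 − 1 = 28.
φ(31) = 31 − 1 = 30.
Since φ is multiplicative, φ(899) = 28 · 30 = 840.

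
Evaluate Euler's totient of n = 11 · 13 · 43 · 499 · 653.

1636467840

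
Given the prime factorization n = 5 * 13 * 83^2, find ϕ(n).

φ(447785) = 447785 · (1 − 1/5) · (1 − 1/13) · (1 − 1/83)
       = 447785 · 3936/5395 = 326688.

326688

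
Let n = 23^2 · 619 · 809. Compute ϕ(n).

φ(23^2) = 23^1·(23−1) = 23·22 = 506.
φ(619) = 619 − 1 = 618.
φ(809) = 809 − 1 = 808.
φ(264907859) = 506 × 618 × 808 = 252668064.

252668064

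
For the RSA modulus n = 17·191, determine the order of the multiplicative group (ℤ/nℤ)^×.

φ(3247) = 3247 · (1 − 1/17) · (1 − 1/191)
       = 3247 · 3040/3247 = 3040.

3040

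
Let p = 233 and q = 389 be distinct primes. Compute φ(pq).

φ(233) = 233 − 1 = 232.
φ(389) = 389 − 1 = 388.
Multiply: 232 · 388 = 90016.

90016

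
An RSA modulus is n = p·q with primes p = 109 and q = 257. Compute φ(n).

φ(pq) = (p−1)(q−1) = 108 · 256 = 27648.

27648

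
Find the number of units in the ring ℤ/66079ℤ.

54912

66079 = 13^2 · 17 · 23.
φ(66079) = 66079 · (1 − 1/13) · (1 − 1/17) · (1 − 1/23)
       = 66079 · 4224/5083 = 54912.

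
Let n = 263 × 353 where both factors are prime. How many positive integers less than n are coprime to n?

92224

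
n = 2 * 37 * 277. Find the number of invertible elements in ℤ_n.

φ(2) = 2 − 1 = 1.
φ(37) = 37 − 1 = 36.
φ(277) = 277 − 1 = 276.
φ(20498) = 1 × 36 × 276 = 9936.

9936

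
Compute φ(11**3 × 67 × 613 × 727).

φ(39741819227) = 39741819227 · (1 − 1/11) · (1 − 1/67) · (1 − 1/613) · (1 − 1/727)
       = 39741819227 · 293245920/328444787 = 35482756320.

35482756320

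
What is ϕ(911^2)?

829010

φ(829921) = 829921 · (1 − 1/911)
       = 829921 · 910/911 = 829010.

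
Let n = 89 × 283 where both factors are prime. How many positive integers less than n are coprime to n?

24816

φ(pq) = (p−1)(q−1) = 88 · 282 = 24816.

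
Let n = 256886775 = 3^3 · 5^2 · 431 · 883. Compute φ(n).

φ(256886775) = 256886775 · (1 − 1/3) · (1 − 1/5) · (1 − 1/431) · (1 − 1/883)
       = 256886775 · 3034080/5708595 = 136533600.

136533600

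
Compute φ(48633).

28224

Factor 48633: 48633 = 3 · 13 · 29 · 43.
φ(3) = 3 − 1 = 2.
φ(13) = 13 − 1 = 12.
φ(29) = 29 − 1 = 28.
φ(43) = 43 − 1 = 42.
φ(48633) = 2 × 12 × 28 × 42 = 28224.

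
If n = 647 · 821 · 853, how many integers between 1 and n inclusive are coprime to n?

φ(453102511) = 453102511 · (1 − 1/647) · (1 − 1/821) · (1 − 1/853)
       = 453102511 · 451321440/453102511 = 451321440.

451321440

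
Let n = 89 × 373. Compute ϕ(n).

φ(89) = 89 − 1 = 88.
φ(373) = 373 − 1 = 372.
Since φ is multiplicative, φ(33197) = 88 · 372 = 32736.

32736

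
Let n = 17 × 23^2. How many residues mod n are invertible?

φ(17) = 17 − 1 = 16.
φ(23^2) = 23^2 − 23^1 = 529 − 23 = 506.
φ(8993) = 16 × 506 = 8096.

8096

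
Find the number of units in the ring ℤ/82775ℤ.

50400

Prime factorization: 82775 = 5^2 × 7 × 11 × 43.
φ(82775) = 82775 · (1 − 1/5) · (1 − 1/7) · (1 − 1/11) · (1 − 1/43)
       = 82775 · 10080/16555 = 50400.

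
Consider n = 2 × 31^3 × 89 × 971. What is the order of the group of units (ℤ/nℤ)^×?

φ(5149016858) = 5149016858 · (1 − 1/2) · (1 − 1/31) · (1 − 1/89) · (1 − 1/971)
       = 5149016858 · 2560800/5357978 = 2460928800.

2460928800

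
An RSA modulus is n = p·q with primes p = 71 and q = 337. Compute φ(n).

23520

φ(pq) = (p−1)(q−1) = 70 · 336 = 23520.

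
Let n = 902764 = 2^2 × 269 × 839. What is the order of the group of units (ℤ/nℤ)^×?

449168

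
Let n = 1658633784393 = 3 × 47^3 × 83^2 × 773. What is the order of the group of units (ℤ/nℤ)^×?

φ(3) = 3 − 1 = 2.
φ(47^3) = 47^2·(47−1) = 2209·46 = 101614.
φ(83^2) = 83^1·(83−1) = 83·82 = 6806.
φ(773) = 773 − 1 = 772.
Multiply: 2 · 101614 · 6806 · 772 = 1067807060896.

1067807060896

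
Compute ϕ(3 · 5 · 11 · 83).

6560

φ(13695) = 13695 · (1 − 1/3) · (1 − 1/5) · (1 − 1/11) · (1 − 1/83)
       = 13695 · 6560/13695 = 6560.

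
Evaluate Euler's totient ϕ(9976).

Prime factorization: 9976 = 2^3 × 29 × 43.
φ(9976) = 9976 · (1 − 1/2) · (1 − 1/29) · (1 − 1/43)
       = 9976 · 1176/2494 = 4704.

4704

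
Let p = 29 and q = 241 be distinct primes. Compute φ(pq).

6720

For distinct primes, φ(pq) = (p−1)(q−1) = 28 × 240 = 6720.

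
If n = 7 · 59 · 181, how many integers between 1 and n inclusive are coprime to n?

62640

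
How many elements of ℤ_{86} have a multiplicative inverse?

42

First factor: 86 = 2 × 43.
φ(86) = 86 · (1 − 1/2) · (1 − 1/43)
       = 86 · 42/86 = 42.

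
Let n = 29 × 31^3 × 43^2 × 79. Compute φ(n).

113714284320

φ(29) = 29 − 1 = 28.
φ(31^3) = 31^2·(31−1) = 961·30 = 28830.
φ(43^2) = 43^1·(43−1) = 43·42 = 1806.
φ(79) = 79 − 1 = 78.
φ(126196433669) = 28 × 28830 × 1806 × 78 = 113714284320.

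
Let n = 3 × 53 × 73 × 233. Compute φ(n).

φ(3) = 3 − 1 = 2.
φ(53) = 53 − 1 = 52.
φ(73) = 73 − 1 = 72.
φ(233) = 233 − 1 = 232.
φ(2704431) = 2 × 52 × 72 × 232 = 1737216.

1737216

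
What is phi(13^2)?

156

φ(169) = 169 · (1 − 1/13)
       = 169 · 12/13 = 156.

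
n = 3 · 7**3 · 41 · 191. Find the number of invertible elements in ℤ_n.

4468800

φ(8058099) = 8058099 · (1 − 1/3) · (1 − 1/7) · (1 − 1/41) · (1 − 1/191)
       = 8058099 · 91200/164451 = 4468800.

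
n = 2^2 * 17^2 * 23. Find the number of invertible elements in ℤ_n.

11968

φ(2^2) = 2^1·(2−1) = 2·1 = 2.
φ(17^2) = 17^2 − 17^1 = 289 − 17 = 272.
φ(23) = 23 − 1 = 22.
Since φ is multiplicative, φ(26588) = 2 · 272 · 22 = 11968.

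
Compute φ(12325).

8960

12325 = 5**2 × 17 × 29.
φ(5^2) = 5^1·(5−1) = 5·4 = 20.
φ(17) = 17 − 1 = 16.
φ(29) = 29 − 1 = 28.
φ(12325) = 20 × 16 × 28 = 8960.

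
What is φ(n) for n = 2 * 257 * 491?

φ(2) = 2 − 1 = 1.
φ(257) = 257 − 1 = 256.
φ(491) = 491 − 1 = 490.
Multiply: 1 · 256 · 490 = 125440.

125440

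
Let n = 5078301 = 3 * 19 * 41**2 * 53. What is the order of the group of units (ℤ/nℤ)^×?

φ(5078301) = 5078301 · (1 − 1/3) · (1 − 1/19) · (1 − 1/41) · (1 − 1/53)
       = 5078301 · 74880/123861 = 3070080.

3070080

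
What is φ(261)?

261 = 3^2 × 29.
φ(261) = 261 · (1 − 1/3) · (1 − 1/29)
       = 261 · 56/87 = 168.

168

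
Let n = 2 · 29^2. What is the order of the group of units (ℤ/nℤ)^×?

812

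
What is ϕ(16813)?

Prime factorization: 16813 = 17 × 23 × 43.
φ(16813) = 16813 · (1 − 1/17) · (1 − 1/23) · (1 − 1/43)
       = 16813 · 14784/16813 = 14784.

14784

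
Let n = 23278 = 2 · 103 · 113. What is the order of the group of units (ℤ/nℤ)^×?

φ(2) = 2 − 1 = 1.
φ(103) = 103 − 1 = 102.
φ(113) = 113 − 1 = 112.
Since φ is multiplicative, φ(23278) = 1 · 102 · 112 = 11424.

11424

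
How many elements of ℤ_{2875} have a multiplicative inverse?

2875 = 5^3 × 23.
φ(5^3) = 5^2·(5−1) = 25·4 = 100.
φ(23) = 23 − 1 = 22.
Multiply: 100 · 22 = 2200.

2200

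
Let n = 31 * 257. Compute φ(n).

7680

φ(7967) = 7967 · (1 − 1/31) · (1 − 1/257)
       = 7967 · 7680/7967 = 7680.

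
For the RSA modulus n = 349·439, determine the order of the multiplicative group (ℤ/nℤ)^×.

For distinct primes, φ(pq) = (p−1)(q−1) = 348 × 438 = 152424.

152424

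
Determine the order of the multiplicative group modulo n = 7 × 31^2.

5580

φ(7) = 7 − 1 = 6.
φ(31^2) = 31^1·(31−1) = 31·30 = 930.
φ(6727) = 6 × 930 = 5580.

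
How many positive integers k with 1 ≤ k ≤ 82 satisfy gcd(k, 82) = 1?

First factor: 82 = 2 · 41.
φ(82) = 82 · (1 − 1/2) · (1 − 1/41)
       = 82 · 40/82 = 40.

40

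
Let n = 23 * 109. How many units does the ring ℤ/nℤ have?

φ(23) = 23 − 1 = 22.
φ(109) = 109 − 1 = 108.
Multiply: 22 · 108 = 2376.

2376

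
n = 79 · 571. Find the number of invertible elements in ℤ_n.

φ(79) = 79 − 1 = 78.
φ(571) = 571 − 1 = 570.
φ(45109) = 78 × 570 = 44460.

44460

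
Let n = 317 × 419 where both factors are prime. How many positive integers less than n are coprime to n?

φ(132823) = 132823 · (1 − 1/317) · (1 − 1/419)
       = 132823 · 132088/132823 = 132088.

132088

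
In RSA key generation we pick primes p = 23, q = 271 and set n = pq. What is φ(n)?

φ(n) = (p − 1)(q − 1) = (23−1)(271−1) = 22·270 = 5940.

5940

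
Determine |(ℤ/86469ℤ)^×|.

51840

First factor: 86469 = 3 × 19 × 37 × 41.
φ(3) = 3 − 1 = 2.
φ(19) = 19 − 1 = 18.
φ(37) = 37 − 1 = 36.
φ(41) = 41 − 1 = 40.
φ(86469) = 2 × 18 × 36 × 40 = 51840.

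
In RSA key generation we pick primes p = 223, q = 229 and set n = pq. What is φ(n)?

φ(pq) = (p−1)(q−1) = 222 · 228 = 50616.

50616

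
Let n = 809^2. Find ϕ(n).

653672

φ(654481) = 654481 · (1 − 1/809)
       = 654481 · 808/809 = 653672.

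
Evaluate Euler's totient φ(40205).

Prime factorization: 40205 = 5 · 11 · 17 · 43.
φ(40205) = 40205 · (1 − 1/5) · (1 − 1/11) · (1 − 1/17) · (1 − 1/43)
       = 40205 · 26880/40205 = 26880.

26880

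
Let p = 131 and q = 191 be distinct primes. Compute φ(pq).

φ(25021) = 25021 · (1 − 1/131) · (1 − 1/191)
       = 25021 · 24700/25021 = 24700.

24700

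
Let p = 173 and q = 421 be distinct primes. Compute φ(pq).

72240

φ(72833) = 72833 · (1 − 1/173) · (1 − 1/421)
       = 72833 · 72240/72833 = 72240.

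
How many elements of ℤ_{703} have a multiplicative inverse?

648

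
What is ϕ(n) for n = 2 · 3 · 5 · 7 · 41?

1920

φ(2) = 2 − 1 = 1.
φ(3) = 3 − 1 = 2.
φ(5) = 5 − 1 = 4.
φ(7) = 7 − 1 = 6.
φ(41) = 41 − 1 = 40.
Multiply: 1 · 2 · 4 · 6 · 40 = 1920.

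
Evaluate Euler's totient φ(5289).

5289 = 3 · 41 · 43.
φ(3) = 3 − 1 = 2.
φ(41) = 41 − 1 = 40.
φ(43) = 43 − 1 = 42.
Multiply: 2 · 40 · 42 = 3360.

3360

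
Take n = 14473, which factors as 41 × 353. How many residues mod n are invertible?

14080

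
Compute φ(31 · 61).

1800

φ(31) = 31 − 1 = 30.
φ(61) = 61 − 1 = 60.
Since φ is multiplicative, φ(1891) = 30 · 60 = 1800.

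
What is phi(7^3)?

294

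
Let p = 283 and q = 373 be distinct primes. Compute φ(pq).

For distinct primes, φ(pq) = (p−1)(q−1) = 282 × 372 = 104904.

104904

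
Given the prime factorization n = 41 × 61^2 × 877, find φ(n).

128246400

φ(41) = 41 − 1 = 40.
φ(61^2) = 61^1·(61−1) = 61·60 = 3660.
φ(877) = 877 − 1 = 876.
Since φ is multiplicative, φ(133795997) = 40 · 3660 · 876 = 128246400.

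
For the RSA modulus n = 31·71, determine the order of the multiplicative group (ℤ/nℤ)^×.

2100

φ(pq) = (p−1)(q−1) = 30 · 70 = 2100.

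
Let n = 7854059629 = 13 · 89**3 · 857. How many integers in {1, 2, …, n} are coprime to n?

φ(13) = 13 − 1 = 12.
φ(89^3) = 89^2·(89−1) = 7921·88 = 697048.
φ(857) = 857 − 1 = 856.
φ(7854059629) = 12 × 697048 × 856 = 7160077056.

7160077056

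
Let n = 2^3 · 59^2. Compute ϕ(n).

13688

φ(27848) = 27848 · (1 − 1/2) · (1 − 1/59)
       = 27848 · 58/118 = 13688.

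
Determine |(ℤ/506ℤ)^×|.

220

First factor: 506 = 2 · 11 · 23.
φ(506) = 506 · (1 − 1/2) · (1 − 1/11) · (1 − 1/23)
       = 506 · 220/506 = 220.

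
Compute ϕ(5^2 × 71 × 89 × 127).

φ(20062825) = 20062825 · (1 − 1/5) · (1 − 1/71) · (1 − 1/89) · (1 − 1/127)
       = 20062825 · 3104640/4012565 = 15523200.

15523200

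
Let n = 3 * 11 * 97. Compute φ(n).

1920

φ(3) = 3 − 1 = 2.
φ(11) = 11 − 1 = 10.
φ(97) = 97 − 1 = 96.
Multiply: 2 · 10 · 96 = 1920.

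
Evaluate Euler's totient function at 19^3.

φ(6859) = 6859 · (1 − 1/19)
       = 6859 · 18/19 = 6498.

6498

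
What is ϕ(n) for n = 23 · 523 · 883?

φ(23) = 23 − 1 = 22.
φ(523) = 523 − 1 = 522.
φ(883) = 883 − 1 = 882.
Multiply: 22 · 522 · 882 = 10128888.

10128888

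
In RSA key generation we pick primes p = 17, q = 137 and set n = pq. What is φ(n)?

φ(n) = (p − 1)(q − 1) = (17−1)(137−1) = 16·136 = 2176.

2176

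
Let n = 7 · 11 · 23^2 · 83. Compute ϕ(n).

2489520

φ(7) = 7 − 1 = 6.
φ(11) = 11 − 1 = 10.
φ(23^2) = 23^2 − 23^1 = 529 − 23 = 506.
φ(83) = 83 − 1 = 82.
φ(3380839) = 6 × 10 × 506 × 82 = 2489520.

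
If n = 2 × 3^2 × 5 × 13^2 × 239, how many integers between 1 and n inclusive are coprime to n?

891072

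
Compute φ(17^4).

78608

φ(83521) = 83521 · (1 − 1/17)
       = 83521 · 16/17 = 78608.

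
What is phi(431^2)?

185330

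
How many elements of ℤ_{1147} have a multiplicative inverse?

First factor: 1147 = 31 · 37.
φ(31) = 31 − 1 = 30.
φ(37) = 37 − 1 = 36.
Since φ is multiplicative, φ(1147) = 30 · 36 = 1080.

1080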